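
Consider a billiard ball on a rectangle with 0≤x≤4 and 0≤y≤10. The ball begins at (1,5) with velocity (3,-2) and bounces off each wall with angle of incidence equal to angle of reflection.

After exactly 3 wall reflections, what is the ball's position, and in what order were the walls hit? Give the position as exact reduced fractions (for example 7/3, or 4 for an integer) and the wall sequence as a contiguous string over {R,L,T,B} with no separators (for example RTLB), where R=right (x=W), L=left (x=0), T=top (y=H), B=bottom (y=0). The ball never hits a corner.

Final position: (1/2,0)
Wall sequence: RLB

1. t=1 → R at (4,3); v=(-3,-2)
2. t=4/3 → L at (0,1/3); v=(3,-2)
3. t=1/6 → B at (1/2,0); v=(3,2)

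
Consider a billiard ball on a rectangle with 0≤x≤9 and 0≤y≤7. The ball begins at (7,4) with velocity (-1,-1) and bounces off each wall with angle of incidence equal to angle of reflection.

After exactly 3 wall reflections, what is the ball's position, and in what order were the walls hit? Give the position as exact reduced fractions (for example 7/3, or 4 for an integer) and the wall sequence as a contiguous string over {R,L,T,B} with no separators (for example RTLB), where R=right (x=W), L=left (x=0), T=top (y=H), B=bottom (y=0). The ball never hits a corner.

1. t=4 → B at (3,0); v=(-1,1)
2. t=3 → L at (0,3); v=(1,1)
3. t=4 → T at (4,7); v=(1,-1)

Final position: (4,7)
Wall sequence: BLT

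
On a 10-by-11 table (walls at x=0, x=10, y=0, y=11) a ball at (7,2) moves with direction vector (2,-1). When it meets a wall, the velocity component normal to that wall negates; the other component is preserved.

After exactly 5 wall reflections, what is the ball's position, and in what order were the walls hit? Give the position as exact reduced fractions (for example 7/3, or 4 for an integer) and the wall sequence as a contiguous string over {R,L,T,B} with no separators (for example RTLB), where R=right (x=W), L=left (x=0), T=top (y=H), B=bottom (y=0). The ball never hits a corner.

1. t=3/2 → R at (10,1/2); v=(-2,-1)
2. t=1/2 → B at (9,0); v=(-2,1)
3. t=9/2 → L at (0,9/2); v=(2,1)
4. t=5 → R at (10,19/2); v=(-2,1)
5. t=3/2 → T at (7,11); v=(-2,-1)

Final position: (7,11)
Wall sequence: RBLRT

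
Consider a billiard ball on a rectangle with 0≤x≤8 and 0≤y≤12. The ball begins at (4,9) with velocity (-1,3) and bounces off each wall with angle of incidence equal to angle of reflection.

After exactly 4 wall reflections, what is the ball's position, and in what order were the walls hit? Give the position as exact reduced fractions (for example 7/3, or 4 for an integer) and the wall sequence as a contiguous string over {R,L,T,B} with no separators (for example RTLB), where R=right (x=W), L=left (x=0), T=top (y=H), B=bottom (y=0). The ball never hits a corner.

Final position: (5,12)
Wall sequence: TLBT

1. t=1 → T at (3,12); v=(-1,-3)
2. t=3 → L at (0,3); v=(1,-3)
3. t=1 → B at (1,0); v=(1,3)
4. t=4 → T at (5,12); v=(1,-3)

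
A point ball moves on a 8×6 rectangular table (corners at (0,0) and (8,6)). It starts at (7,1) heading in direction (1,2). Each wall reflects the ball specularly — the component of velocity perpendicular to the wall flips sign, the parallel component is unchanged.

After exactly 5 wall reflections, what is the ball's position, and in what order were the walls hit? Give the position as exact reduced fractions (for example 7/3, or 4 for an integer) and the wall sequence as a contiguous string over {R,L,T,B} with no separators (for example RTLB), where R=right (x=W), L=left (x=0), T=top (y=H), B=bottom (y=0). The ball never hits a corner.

1. t=1 → R at (8,3); v=(-1,2)
2. t=3/2 → T at (13/2,6); v=(-1,-2)
3. t=3 → B at (7/2,0); v=(-1,2)
4. t=3 → T at (1/2,6); v=(-1,-2)
5. t=1/2 → L at (0,5); v=(1,-2)

Final position: (0,5)
Wall sequence: RTBTL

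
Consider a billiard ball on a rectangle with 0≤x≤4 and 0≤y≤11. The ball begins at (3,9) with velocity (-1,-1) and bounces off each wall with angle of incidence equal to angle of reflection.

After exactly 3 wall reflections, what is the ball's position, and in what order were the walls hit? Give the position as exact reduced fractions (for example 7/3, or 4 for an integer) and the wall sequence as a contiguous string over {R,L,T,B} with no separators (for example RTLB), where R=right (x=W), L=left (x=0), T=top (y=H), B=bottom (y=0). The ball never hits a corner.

Final position: (2,0)
Wall sequence: LRB

1. t=3 → L at (0,6); v=(1,-1)
2. t=4 → R at (4,2); v=(-1,-1)
3. t=2 → B at (2,0); v=(-1,1)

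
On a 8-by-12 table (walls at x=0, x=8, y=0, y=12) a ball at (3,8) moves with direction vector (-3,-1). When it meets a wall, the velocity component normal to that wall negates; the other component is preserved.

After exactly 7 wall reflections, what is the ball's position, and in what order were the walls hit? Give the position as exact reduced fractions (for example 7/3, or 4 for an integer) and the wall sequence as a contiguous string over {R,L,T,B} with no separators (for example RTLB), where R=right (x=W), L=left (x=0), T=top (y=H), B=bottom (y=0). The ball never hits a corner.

Final position: (8,19/3)
Wall sequence: LRLBRLR

1. t=1 → L at (0,7); v=(3,-1)
2. t=8/3 → R at (8,13/3); v=(-3,-1)
3. t=8/3 → L at (0,5/3); v=(3,-1)
4. t=5/3 → B at (5,0); v=(3,1)
5. t=1 → R at (8,1); v=(-3,1)
6. t=8/3 → L at (0,11/3); v=(3,1)
7. t=8/3 → R at (8,19/3); v=(-3,1)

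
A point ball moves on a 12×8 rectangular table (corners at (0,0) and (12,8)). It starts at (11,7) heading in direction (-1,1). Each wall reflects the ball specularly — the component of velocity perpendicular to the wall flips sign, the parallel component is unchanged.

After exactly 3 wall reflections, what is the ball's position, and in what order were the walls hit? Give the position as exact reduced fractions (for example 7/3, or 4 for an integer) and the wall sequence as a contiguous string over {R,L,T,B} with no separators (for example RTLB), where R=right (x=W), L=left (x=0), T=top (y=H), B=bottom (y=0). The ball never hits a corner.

1. t=1 → T at (10,8); v=(-1,-1)
2. t=8 → B at (2,0); v=(-1,1)
3. t=2 → L at (0,2); v=(1,1)

Final position: (0,2)
Wall sequence: TBL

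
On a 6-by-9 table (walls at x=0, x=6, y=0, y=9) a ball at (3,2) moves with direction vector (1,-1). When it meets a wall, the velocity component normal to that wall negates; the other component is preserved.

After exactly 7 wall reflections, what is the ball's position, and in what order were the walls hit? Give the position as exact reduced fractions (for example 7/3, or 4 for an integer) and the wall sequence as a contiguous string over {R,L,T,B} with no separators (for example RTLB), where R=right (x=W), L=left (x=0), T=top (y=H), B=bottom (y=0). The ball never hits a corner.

1. t=2 → B at (5,0); v=(1,1)
2. t=1 → R at (6,1); v=(-1,1)
3. t=6 → L at (0,7); v=(1,1)
4. t=2 → T at (2,9); v=(1,-1)
5. t=4 → R at (6,5); v=(-1,-1)
6. t=5 → B at (1,0); v=(-1,1)
7. t=1 → L at (0,1); v=(1,1)

Final position: (0,1)
Wall sequence: BRLTRBL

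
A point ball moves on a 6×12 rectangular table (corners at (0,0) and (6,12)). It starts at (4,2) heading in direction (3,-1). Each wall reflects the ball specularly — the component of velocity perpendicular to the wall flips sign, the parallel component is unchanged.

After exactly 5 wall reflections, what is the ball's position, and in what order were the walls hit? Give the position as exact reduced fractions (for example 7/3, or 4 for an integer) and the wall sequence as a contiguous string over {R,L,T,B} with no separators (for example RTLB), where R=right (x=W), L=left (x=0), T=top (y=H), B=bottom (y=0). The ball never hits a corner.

Final position: (0,14/3)
Wall sequence: RBLRL

1. t=2/3 → R at (6,4/3); v=(-3,-1)
2. t=4/3 → B at (2,0); v=(-3,1)
3. t=2/3 → L at (0,2/3); v=(3,1)
4. t=2 → R at (6,8/3); v=(-3,1)
5. t=2 → L at (0,14/3); v=(3,1)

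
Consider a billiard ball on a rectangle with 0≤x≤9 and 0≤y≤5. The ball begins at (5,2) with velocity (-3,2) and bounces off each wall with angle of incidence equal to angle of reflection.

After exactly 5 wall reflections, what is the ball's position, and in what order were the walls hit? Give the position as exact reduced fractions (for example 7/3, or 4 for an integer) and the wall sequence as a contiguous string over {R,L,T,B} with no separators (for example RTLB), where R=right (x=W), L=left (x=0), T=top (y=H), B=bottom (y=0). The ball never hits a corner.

1. t=3/2 → T at (1/2,5); v=(-3,-2)
2. t=1/6 → L at (0,14/3); v=(3,-2)
3. t=7/3 → B at (7,0); v=(3,2)
4. t=2/3 → R at (9,4/3); v=(-3,2)
5. t=11/6 → T at (7/2,5); v=(-3,-2)

Final position: (7/2,5)
Wall sequence: TLBRT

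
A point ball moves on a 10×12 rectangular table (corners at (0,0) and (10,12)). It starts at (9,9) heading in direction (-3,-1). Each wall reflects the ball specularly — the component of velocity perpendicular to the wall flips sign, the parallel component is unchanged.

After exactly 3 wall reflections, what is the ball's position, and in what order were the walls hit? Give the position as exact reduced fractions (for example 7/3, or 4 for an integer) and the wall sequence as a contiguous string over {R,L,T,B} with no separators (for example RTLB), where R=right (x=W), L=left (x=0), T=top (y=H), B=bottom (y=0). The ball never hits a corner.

1. t=3 → L at (0,6); v=(3,-1)
2. t=10/3 → R at (10,8/3); v=(-3,-1)
3. t=8/3 → B at (2,0); v=(-3,1)

Final position: (2,0)
Wall sequence: LRB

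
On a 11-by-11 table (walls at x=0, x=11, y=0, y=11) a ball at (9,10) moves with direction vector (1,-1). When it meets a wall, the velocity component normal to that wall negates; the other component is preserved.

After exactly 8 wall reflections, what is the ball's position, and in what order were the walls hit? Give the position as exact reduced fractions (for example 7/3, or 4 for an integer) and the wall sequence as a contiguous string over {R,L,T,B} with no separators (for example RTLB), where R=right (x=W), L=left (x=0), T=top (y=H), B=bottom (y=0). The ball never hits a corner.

1. t=2 → R at (11,8); v=(-1,-1)
2. t=8 → B at (3,0); v=(-1,1)
3. t=3 → L at (0,3); v=(1,1)
4. t=8 → T at (8,11); v=(1,-1)
5. t=3 → R at (11,8); v=(-1,-1)
6. t=8 → B at (3,0); v=(-1,1)
7. t=3 → L at (0,3); v=(1,1)
8. t=8 → T at (8,11); v=(1,-1)

Final position: (8,11)
Wall sequence: RBLTRBLT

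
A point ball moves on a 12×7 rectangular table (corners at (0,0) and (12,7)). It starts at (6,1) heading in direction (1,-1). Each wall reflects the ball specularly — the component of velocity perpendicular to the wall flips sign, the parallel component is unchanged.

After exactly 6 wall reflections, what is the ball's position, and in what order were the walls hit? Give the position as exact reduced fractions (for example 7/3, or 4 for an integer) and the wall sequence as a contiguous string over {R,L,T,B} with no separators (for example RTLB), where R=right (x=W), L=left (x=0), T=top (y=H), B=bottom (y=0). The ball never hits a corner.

Final position: (4,7)
Wall sequence: BRTBLT

1. t=1 → B at (7,0); v=(1,1)
2. t=5 → R at (12,5); v=(-1,1)
3. t=2 → T at (10,7); v=(-1,-1)
4. t=7 → B at (3,0); v=(-1,1)
5. t=3 → L at (0,3); v=(1,1)
6. t=4 → T at (4,7); v=(1,-1)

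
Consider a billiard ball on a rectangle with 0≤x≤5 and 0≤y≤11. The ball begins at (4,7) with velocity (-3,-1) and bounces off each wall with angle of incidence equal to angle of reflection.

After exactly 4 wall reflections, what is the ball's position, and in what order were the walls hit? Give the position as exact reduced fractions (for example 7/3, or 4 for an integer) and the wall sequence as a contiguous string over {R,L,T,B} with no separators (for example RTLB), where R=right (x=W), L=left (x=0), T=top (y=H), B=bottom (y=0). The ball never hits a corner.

1. t=4/3 → L at (0,17/3); v=(3,-1)
2. t=5/3 → R at (5,4); v=(-3,-1)
3. t=5/3 → L at (0,7/3); v=(3,-1)
4. t=5/3 → R at (5,2/3); v=(-3,-1)

Final position: (5,2/3)
Wall sequence: LRLR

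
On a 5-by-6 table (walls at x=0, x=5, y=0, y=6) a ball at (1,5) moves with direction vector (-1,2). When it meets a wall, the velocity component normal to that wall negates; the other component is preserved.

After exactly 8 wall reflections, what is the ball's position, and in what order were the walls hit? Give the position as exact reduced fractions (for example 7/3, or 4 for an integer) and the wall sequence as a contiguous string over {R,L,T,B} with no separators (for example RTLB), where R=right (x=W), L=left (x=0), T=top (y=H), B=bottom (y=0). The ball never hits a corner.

Final position: (3/2,6)
Wall sequence: TLBRTBLT

1. t=1/2 → T at (1/2,6); v=(-1,-2)
2. t=1/2 → L at (0,5); v=(1,-2)
3. t=5/2 → B at (5/2,0); v=(1,2)
4. t=5/2 → R at (5,5); v=(-1,2)
5. t=1/2 → T at (9/2,6); v=(-1,-2)
6. t=3 → B at (3/2,0); v=(-1,2)
7. t=3/2 → L at (0,3); v=(1,2)
8. t=3/2 → T at (3/2,6); v=(1,-2)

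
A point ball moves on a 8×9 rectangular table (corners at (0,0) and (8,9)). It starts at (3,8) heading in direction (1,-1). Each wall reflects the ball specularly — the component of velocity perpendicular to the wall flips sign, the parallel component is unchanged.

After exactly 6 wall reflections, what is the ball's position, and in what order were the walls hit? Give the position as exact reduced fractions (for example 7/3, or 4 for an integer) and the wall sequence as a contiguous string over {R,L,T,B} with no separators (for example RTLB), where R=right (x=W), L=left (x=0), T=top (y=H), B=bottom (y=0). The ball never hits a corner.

1. t=5 → R at (8,3); v=(-1,-1)
2. t=3 → B at (5,0); v=(-1,1)
3. t=5 → L at (0,5); v=(1,1)
4. t=4 → T at (4,9); v=(1,-1)
5. t=4 → R at (8,5); v=(-1,-1)
6. t=5 → B at (3,0); v=(-1,1)

Final position: (3,0)
Wall sequence: RBLTRB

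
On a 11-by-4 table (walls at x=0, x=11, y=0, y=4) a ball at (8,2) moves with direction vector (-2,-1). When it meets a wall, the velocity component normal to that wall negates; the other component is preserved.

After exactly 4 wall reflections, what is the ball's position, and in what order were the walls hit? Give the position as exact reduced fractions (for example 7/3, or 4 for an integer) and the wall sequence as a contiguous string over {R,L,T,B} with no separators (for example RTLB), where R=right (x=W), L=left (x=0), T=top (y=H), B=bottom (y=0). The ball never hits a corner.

Final position: (11,1/2)
Wall sequence: BLTR

1. t=2 → B at (4,0); v=(-2,1)
2. t=2 → L at (0,2); v=(2,1)
3. t=2 → T at (4,4); v=(2,-1)
4. t=7/2 → R at (11,1/2); v=(-2,-1)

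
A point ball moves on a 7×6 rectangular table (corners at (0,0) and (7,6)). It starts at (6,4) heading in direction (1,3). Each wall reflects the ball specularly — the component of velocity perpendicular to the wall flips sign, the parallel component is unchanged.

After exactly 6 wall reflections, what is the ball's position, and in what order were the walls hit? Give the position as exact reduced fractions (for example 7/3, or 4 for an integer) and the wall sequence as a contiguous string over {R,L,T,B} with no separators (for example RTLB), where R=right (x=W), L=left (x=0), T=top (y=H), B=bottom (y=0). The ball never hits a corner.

1. t=2/3 → T at (20/3,6); v=(1,-3)
2. t=1/3 → R at (7,5); v=(-1,-3)
3. t=5/3 → B at (16/3,0); v=(-1,3)
4. t=2 → T at (10/3,6); v=(-1,-3)
5. t=2 → B at (4/3,0); v=(-1,3)
6. t=4/3 → L at (0,4); v=(1,3)

Final position: (0,4)
Wall sequence: TRBTBL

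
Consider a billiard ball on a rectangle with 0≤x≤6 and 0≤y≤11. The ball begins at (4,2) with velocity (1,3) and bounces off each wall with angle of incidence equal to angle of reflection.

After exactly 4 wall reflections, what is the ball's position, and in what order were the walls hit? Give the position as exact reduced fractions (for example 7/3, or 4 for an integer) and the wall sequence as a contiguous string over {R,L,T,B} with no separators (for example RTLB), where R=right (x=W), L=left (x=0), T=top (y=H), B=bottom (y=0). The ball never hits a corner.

1. t=2 → R at (6,8); v=(-1,3)
2. t=1 → T at (5,11); v=(-1,-3)
3. t=11/3 → B at (4/3,0); v=(-1,3)
4. t=4/3 → L at (0,4); v=(1,3)

Final position: (0,4)
Wall sequence: RTBL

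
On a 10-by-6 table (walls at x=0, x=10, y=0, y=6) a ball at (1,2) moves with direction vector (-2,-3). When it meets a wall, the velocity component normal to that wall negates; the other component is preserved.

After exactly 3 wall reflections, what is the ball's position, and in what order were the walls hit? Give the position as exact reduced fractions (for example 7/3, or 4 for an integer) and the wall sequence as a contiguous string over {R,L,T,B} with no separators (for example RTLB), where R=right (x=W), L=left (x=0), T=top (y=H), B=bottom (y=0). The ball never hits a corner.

1. t=1/2 → L at (0,1/2); v=(2,-3)
2. t=1/6 → B at (1/3,0); v=(2,3)
3. t=2 → T at (13/3,6); v=(2,-3)

Final position: (13/3,6)
Wall sequence: LBT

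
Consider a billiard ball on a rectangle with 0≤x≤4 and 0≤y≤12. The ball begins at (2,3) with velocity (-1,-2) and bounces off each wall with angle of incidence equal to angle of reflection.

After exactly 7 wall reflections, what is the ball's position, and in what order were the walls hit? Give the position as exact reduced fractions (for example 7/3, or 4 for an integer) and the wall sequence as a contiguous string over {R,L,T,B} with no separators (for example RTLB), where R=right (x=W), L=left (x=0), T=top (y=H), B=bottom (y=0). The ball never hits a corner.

1. t=3/2 → B at (1/2,0); v=(-1,2)
2. t=1/2 → L at (0,1); v=(1,2)
3. t=4 → R at (4,9); v=(-1,2)
4. t=3/2 → T at (5/2,12); v=(-1,-2)
5. t=5/2 → L at (0,7); v=(1,-2)
6. t=7/2 → B at (7/2,0); v=(1,2)
7. t=1/2 → R at (4,1); v=(-1,2)

Final position: (4,1)
Wall sequence: BLRTLBR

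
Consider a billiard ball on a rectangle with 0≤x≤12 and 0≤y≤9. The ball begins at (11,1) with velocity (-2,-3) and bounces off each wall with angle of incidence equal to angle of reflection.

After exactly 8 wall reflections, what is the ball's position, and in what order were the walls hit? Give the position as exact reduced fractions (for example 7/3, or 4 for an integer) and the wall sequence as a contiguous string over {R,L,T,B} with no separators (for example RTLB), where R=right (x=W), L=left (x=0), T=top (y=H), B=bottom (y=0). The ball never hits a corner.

Final position: (13/3,9)
Wall sequence: BTLBTRBT

1. t=1/3 → B at (31/3,0); v=(-2,3)
2. t=3 → T at (13/3,9); v=(-2,-3)
3. t=13/6 → L at (0,5/2); v=(2,-3)
4. t=5/6 → B at (5/3,0); v=(2,3)
5. t=3 → T at (23/3,9); v=(2,-3)
6. t=13/6 → R at (12,5/2); v=(-2,-3)
7. t=5/6 → B at (31/3,0); v=(-2,3)
8. t=3 → T at (13/3,9); v=(-2,-3)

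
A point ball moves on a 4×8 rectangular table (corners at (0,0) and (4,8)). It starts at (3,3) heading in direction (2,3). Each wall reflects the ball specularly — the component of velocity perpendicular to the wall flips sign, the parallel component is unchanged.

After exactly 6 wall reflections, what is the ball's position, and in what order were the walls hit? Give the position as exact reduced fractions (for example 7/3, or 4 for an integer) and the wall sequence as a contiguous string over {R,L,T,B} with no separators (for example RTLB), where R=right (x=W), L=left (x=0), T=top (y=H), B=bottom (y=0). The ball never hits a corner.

Final position: (0,13/2)
Wall sequence: RTLBRL

1. t=1/2 → R at (4,9/2); v=(-2,3)
2. t=7/6 → T at (5/3,8); v=(-2,-3)
3. t=5/6 → L at (0,11/2); v=(2,-3)
4. t=11/6 → B at (11/3,0); v=(2,3)
5. t=1/6 → R at (4,1/2); v=(-2,3)
6. t=2 → L at (0,13/2); v=(2,3)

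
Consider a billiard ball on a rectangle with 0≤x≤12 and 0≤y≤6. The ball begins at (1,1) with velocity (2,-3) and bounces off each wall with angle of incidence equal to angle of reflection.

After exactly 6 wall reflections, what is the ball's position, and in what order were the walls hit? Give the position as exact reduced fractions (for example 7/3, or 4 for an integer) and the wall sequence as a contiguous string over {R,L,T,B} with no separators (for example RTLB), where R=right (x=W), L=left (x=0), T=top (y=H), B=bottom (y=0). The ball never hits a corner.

1. t=1/3 → B at (5/3,0); v=(2,3)
2. t=2 → T at (17/3,6); v=(2,-3)
3. t=2 → B at (29/3,0); v=(2,3)
4. t=7/6 → R at (12,7/2); v=(-2,3)
5. t=5/6 → T at (31/3,6); v=(-2,-3)
6. t=2 → B at (19/3,0); v=(-2,3)

Final position: (19/3,0)
Wall sequence: BTBRTB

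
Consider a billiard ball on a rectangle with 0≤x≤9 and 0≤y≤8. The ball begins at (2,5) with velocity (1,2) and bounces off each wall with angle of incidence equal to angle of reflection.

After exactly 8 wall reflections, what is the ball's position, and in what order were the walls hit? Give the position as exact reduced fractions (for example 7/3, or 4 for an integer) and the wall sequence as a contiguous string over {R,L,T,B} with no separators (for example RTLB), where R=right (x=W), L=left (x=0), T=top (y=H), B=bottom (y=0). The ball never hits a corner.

1. t=3/2 → T at (7/2,8); v=(1,-2)
2. t=4 → B at (15/2,0); v=(1,2)
3. t=3/2 → R at (9,3); v=(-1,2)
4. t=5/2 → T at (13/2,8); v=(-1,-2)
5. t=4 → B at (5/2,0); v=(-1,2)
6. t=5/2 → L at (0,5); v=(1,2)
7. t=3/2 → T at (3/2,8); v=(1,-2)
8. t=4 → B at (11/2,0); v=(1,2)

Final position: (11/2,0)
Wall sequence: TBRTBLTB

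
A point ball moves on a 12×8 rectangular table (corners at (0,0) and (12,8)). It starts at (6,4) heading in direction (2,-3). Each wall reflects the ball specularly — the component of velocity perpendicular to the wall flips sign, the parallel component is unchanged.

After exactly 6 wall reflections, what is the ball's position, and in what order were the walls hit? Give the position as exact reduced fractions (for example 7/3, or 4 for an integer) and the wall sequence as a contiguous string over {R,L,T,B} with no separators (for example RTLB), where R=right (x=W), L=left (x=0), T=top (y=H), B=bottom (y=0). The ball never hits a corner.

1. t=4/3 → B at (26/3,0); v=(2,3)
2. t=5/3 → R at (12,5); v=(-2,3)
3. t=1 → T at (10,8); v=(-2,-3)
4. t=8/3 → B at (14/3,0); v=(-2,3)
5. t=7/3 → L at (0,7); v=(2,3)
6. t=1/3 → T at (2/3,8); v=(2,-3)

Final position: (2/3,8)
Wall sequence: BRTBLT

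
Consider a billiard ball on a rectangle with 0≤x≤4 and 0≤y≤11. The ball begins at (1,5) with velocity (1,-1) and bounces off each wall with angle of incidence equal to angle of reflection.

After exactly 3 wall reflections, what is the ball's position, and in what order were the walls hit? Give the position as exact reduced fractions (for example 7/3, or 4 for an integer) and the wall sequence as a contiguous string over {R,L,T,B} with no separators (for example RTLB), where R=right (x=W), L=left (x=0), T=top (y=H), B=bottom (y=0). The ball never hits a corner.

Final position: (0,2)
Wall sequence: RBL

1. t=3 → R at (4,2); v=(-1,-1)
2. t=2 → B at (2,0); v=(-1,1)
3. t=2 → L at (0,2); v=(1,1)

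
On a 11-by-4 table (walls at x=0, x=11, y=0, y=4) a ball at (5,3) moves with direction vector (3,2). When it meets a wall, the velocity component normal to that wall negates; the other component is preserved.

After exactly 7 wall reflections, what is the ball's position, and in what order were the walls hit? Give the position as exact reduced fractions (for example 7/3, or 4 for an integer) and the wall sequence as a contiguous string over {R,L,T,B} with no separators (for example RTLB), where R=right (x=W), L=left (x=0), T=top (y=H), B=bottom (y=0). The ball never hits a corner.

Final position: (17/2,4)
Wall sequence: TRBTLBT

1. t=1/2 → T at (13/2,4); v=(3,-2)
2. t=3/2 → R at (11,1); v=(-3,-2)
3. t=1/2 → B at (19/2,0); v=(-3,2)
4. t=2 → T at (7/2,4); v=(-3,-2)
5. t=7/6 → L at (0,5/3); v=(3,-2)
6. t=5/6 → B at (5/2,0); v=(3,2)
7. t=2 → T at (17/2,4); v=(3,-2)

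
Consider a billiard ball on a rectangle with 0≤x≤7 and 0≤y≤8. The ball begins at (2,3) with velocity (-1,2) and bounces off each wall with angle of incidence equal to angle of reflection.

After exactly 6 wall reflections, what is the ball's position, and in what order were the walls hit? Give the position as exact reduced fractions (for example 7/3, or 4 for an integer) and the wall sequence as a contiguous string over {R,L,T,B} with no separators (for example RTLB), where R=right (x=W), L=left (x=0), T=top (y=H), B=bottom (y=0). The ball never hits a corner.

1. t=2 → L at (0,7); v=(1,2)
2. t=1/2 → T at (1/2,8); v=(1,-2)
3. t=4 → B at (9/2,0); v=(1,2)
4. t=5/2 → R at (7,5); v=(-1,2)
5. t=3/2 → T at (11/2,8); v=(-1,-2)
6. t=4 → B at (3/2,0); v=(-1,2)

Final position: (3/2,0)
Wall sequence: LTBRTB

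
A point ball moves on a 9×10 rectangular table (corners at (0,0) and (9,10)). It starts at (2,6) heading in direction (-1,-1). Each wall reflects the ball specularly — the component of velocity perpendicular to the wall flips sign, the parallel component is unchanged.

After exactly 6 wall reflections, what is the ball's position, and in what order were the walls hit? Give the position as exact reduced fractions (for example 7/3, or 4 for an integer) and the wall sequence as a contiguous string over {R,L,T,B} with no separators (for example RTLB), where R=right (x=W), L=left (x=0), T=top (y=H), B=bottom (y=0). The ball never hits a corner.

1. t=2 → L at (0,4); v=(1,-1)
2. t=4 → B at (4,0); v=(1,1)
3. t=5 → R at (9,5); v=(-1,1)
4. t=5 → T at (4,10); v=(-1,-1)
5. t=4 → L at (0,6); v=(1,-1)
6. t=6 → B at (6,0); v=(1,1)

Final position: (6,0)
Wall sequence: LBRTLB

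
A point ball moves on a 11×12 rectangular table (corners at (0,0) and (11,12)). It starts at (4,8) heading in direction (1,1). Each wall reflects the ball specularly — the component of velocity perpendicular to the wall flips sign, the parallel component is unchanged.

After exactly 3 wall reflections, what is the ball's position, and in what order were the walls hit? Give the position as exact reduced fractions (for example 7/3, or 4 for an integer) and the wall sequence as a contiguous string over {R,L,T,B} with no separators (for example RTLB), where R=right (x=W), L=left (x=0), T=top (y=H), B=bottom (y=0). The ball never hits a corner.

Final position: (2,0)
Wall sequence: TRB

1. t=4 → T at (8,12); v=(1,-1)
2. t=3 → R at (11,9); v=(-1,-1)
3. t=9 → B at (2,0); v=(-1,1)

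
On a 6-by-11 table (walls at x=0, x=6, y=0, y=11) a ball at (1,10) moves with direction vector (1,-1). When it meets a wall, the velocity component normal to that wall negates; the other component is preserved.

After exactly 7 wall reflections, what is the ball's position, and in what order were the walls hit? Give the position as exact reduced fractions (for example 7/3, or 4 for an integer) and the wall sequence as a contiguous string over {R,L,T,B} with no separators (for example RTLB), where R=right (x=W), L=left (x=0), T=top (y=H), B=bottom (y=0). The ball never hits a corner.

Final position: (6,3)
Wall sequence: RBLRTLR

1. t=5 → R at (6,5); v=(-1,-1)
2. t=5 → B at (1,0); v=(-1,1)
3. t=1 → L at (0,1); v=(1,1)
4. t=6 → R at (6,7); v=(-1,1)
5. t=4 → T at (2,11); v=(-1,-1)
6. t=2 → L at (0,9); v=(1,-1)
7. t=6 → R at (6,3); v=(-1,-1)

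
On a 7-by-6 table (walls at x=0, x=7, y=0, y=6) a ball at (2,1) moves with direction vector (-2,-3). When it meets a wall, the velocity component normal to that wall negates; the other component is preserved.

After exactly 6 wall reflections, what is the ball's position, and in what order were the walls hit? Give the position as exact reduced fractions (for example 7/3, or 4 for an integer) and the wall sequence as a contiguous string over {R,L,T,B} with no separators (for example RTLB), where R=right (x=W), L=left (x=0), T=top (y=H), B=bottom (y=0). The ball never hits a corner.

Final position: (10/3,6)
Wall sequence: BLTBRT

1. t=1/3 → B at (4/3,0); v=(-2,3)
2. t=2/3 → L at (0,2); v=(2,3)
3. t=4/3 → T at (8/3,6); v=(2,-3)
4. t=2 → B at (20/3,0); v=(2,3)
5. t=1/6 → R at (7,1/2); v=(-2,3)
6. t=11/6 → T at (10/3,6); v=(-2,-3)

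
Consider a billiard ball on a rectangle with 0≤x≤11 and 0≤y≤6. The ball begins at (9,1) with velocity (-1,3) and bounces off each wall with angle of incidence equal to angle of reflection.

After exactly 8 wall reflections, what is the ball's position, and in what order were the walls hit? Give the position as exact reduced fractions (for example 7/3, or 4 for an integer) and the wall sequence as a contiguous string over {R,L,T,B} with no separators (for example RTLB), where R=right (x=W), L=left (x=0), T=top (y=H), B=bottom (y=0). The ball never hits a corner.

1. t=5/3 → T at (22/3,6); v=(-1,-3)
2. t=2 → B at (16/3,0); v=(-1,3)
3. t=2 → T at (10/3,6); v=(-1,-3)
4. t=2 → B at (4/3,0); v=(-1,3)
5. t=4/3 → L at (0,4); v=(1,3)
6. t=2/3 → T at (2/3,6); v=(1,-3)
7. t=2 → B at (8/3,0); v=(1,3)
8. t=2 → T at (14/3,6); v=(1,-3)

Final position: (14/3,6)
Wall sequence: TBTBLTBT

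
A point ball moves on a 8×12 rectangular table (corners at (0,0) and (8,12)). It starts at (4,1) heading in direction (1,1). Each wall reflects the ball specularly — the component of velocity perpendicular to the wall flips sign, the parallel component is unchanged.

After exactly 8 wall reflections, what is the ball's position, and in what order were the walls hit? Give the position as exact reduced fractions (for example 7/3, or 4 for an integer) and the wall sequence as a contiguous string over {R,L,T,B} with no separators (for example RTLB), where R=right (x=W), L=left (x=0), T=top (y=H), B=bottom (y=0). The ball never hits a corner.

1. t=4 → R at (8,5); v=(-1,1)
2. t=7 → T at (1,12); v=(-1,-1)
3. t=1 → L at (0,11); v=(1,-1)
4. t=8 → R at (8,3); v=(-1,-1)
5. t=3 → B at (5,0); v=(-1,1)
6. t=5 → L at (0,5); v=(1,1)
7. t=7 → T at (7,12); v=(1,-1)
8. t=1 → R at (8,11); v=(-1,-1)

Final position: (8,11)
Wall sequence: RTLRBLTR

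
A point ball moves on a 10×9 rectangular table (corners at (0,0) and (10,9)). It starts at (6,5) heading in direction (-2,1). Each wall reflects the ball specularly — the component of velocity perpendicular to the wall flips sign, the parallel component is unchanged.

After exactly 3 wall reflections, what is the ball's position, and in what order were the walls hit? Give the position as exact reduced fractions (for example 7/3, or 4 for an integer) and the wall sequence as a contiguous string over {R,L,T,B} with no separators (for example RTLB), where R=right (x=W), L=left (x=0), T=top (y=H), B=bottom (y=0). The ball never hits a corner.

Final position: (10,5)
Wall sequence: LTR

1. t=3 → L at (0,8); v=(2,1)
2. t=1 → T at (2,9); v=(2,-1)
3. t=4 → R at (10,5); v=(-2,-1)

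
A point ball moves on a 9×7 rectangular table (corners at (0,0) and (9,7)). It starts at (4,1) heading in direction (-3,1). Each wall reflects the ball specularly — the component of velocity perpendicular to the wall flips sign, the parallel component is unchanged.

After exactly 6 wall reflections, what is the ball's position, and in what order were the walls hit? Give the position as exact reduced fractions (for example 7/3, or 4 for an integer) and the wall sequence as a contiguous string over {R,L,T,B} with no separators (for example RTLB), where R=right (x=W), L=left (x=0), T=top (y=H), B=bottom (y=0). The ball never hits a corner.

1. t=4/3 → L at (0,7/3); v=(3,1)
2. t=3 → R at (9,16/3); v=(-3,1)
3. t=5/3 → T at (4,7); v=(-3,-1)
4. t=4/3 → L at (0,17/3); v=(3,-1)
5. t=3 → R at (9,8/3); v=(-3,-1)
6. t=8/3 → B at (1,0); v=(-3,1)

Final position: (1,0)
Wall sequence: LRTLRB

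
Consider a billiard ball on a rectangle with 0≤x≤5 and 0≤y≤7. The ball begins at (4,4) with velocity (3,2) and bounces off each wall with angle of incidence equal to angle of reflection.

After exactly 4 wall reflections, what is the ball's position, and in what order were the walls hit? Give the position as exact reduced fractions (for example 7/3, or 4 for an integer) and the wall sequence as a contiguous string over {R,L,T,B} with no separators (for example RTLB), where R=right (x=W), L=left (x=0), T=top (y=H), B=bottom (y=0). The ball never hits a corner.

1. t=1/3 → R at (5,14/3); v=(-3,2)
2. t=7/6 → T at (3/2,7); v=(-3,-2)
3. t=1/2 → L at (0,6); v=(3,-2)
4. t=5/3 → R at (5,8/3); v=(-3,-2)

Final position: (5,8/3)
Wall sequence: RTLR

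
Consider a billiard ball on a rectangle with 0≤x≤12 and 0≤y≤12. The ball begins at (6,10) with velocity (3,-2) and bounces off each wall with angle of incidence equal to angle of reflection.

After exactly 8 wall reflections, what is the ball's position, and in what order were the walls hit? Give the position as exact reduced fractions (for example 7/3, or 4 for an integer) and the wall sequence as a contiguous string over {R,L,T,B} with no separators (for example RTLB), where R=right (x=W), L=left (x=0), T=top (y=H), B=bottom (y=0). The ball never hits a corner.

Final position: (12,2)
Wall sequence: RBLRTLBR

1. t=2 → R at (12,6); v=(-3,-2)
2. t=3 → B at (3,0); v=(-3,2)
3. t=1 → L at (0,2); v=(3,2)
4. t=4 → R at (12,10); v=(-3,2)
5. t=1 → T at (9,12); v=(-3,-2)
6. t=3 → L at (0,6); v=(3,-2)
7. t=3 → B at (9,0); v=(3,2)
8. t=1 → R at (12,2); v=(-3,2)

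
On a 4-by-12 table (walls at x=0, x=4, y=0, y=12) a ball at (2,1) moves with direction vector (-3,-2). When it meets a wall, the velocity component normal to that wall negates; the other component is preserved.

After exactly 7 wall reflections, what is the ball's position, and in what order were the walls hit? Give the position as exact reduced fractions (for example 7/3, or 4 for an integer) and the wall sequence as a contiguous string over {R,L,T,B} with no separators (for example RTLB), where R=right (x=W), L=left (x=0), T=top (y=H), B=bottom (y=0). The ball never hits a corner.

1. t=1/2 → B at (1/2,0); v=(-3,2)
2. t=1/6 → L at (0,1/3); v=(3,2)
3. t=4/3 → R at (4,3); v=(-3,2)
4. t=4/3 → L at (0,17/3); v=(3,2)
5. t=4/3 → R at (4,25/3); v=(-3,2)
6. t=4/3 → L at (0,11); v=(3,2)
7. t=1/2 → T at (3/2,12); v=(3,-2)

Final position: (3/2,12)
Wall sequence: BLRLRLT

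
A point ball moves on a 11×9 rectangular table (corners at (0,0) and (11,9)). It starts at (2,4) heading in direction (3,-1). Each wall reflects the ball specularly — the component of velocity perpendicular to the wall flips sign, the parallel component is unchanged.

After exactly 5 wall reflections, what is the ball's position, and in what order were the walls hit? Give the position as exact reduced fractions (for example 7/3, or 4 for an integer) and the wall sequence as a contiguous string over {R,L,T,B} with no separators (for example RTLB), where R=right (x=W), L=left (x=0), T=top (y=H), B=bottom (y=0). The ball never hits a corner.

Final position: (3,9)
Wall sequence: RBLRT

1. t=3 → R at (11,1); v=(-3,-1)
2. t=1 → B at (8,0); v=(-3,1)
3. t=8/3 → L at (0,8/3); v=(3,1)
4. t=11/3 → R at (11,19/3); v=(-3,1)
5. t=8/3 → T at (3,9); v=(-3,-1)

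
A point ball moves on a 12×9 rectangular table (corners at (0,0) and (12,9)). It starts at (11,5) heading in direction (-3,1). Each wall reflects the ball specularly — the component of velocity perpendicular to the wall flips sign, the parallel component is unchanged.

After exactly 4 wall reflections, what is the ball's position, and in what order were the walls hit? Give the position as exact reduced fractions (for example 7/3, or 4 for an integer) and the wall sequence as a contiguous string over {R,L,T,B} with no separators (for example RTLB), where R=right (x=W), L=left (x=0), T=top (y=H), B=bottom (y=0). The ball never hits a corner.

Final position: (0,4/3)
Wall sequence: LTRL

1. t=11/3 → L at (0,26/3); v=(3,1)
2. t=1/3 → T at (1,9); v=(3,-1)
3. t=11/3 → R at (12,16/3); v=(-3,-1)
4. t=4 → L at (0,4/3); v=(3,-1)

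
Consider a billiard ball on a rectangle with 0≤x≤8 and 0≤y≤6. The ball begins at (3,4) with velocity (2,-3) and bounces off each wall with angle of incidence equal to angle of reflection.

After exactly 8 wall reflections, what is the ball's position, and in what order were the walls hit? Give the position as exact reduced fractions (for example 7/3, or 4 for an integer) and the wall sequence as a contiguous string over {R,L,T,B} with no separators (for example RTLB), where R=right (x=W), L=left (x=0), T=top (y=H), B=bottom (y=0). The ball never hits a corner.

Final position: (8,7/2)
Wall sequence: BRTBLTBR

1. t=4/3 → B at (17/3,0); v=(2,3)
2. t=7/6 → R at (8,7/2); v=(-2,3)
3. t=5/6 → T at (19/3,6); v=(-2,-3)
4. t=2 → B at (7/3,0); v=(-2,3)
5. t=7/6 → L at (0,7/2); v=(2,3)
6. t=5/6 → T at (5/3,6); v=(2,-3)
7. t=2 → B at (17/3,0); v=(2,3)
8. t=7/6 → R at (8,7/2); v=(-2,3)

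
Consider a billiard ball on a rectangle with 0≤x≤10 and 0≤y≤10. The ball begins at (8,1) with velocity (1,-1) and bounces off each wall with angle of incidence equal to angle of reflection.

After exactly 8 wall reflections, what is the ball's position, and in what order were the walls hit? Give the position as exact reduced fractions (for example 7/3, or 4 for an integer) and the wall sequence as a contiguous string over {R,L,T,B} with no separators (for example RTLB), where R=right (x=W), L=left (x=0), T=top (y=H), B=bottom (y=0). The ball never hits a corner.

Final position: (0,9)
Wall sequence: BRTLBRTL

1. t=1 → B at (9,0); v=(1,1)
2. t=1 → R at (10,1); v=(-1,1)
3. t=9 → T at (1,10); v=(-1,-1)
4. t=1 → L at (0,9); v=(1,-1)
5. t=9 → B at (9,0); v=(1,1)
6. t=1 → R at (10,1); v=(-1,1)
7. t=9 → T at (1,10); v=(-1,-1)
8. t=1 → L at (0,9); v=(1,-1)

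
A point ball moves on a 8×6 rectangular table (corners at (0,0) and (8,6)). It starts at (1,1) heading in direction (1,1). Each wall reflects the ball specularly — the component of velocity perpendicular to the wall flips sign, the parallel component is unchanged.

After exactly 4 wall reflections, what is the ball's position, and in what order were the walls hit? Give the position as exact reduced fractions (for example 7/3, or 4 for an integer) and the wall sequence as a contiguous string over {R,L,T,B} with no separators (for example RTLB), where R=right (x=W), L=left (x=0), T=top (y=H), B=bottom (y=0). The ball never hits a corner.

1. t=5 → T at (6,6); v=(1,-1)
2. t=2 → R at (8,4); v=(-1,-1)
3. t=4 → B at (4,0); v=(-1,1)
4. t=4 → L at (0,4); v=(1,1)

Final position: (0,4)
Wall sequence: TRBL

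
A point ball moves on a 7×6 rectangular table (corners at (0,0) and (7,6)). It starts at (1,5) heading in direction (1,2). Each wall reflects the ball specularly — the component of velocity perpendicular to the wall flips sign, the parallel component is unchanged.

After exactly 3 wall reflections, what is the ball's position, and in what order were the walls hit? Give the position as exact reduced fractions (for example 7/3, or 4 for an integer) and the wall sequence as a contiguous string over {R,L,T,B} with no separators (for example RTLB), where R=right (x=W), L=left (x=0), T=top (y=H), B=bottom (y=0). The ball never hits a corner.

Final position: (7,5)
Wall sequence: TBR

1. t=1/2 → T at (3/2,6); v=(1,-2)
2. t=3 → B at (9/2,0); v=(1,2)
3. t=5/2 → R at (7,5); v=(-1,2)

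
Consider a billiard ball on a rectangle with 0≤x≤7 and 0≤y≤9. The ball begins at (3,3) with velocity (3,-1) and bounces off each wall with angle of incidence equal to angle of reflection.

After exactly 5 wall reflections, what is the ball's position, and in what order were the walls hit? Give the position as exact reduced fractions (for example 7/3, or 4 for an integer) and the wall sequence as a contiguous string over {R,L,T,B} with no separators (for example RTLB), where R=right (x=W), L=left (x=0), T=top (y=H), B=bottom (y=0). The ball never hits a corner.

Final position: (0,16/3)
Wall sequence: RBLRL

1. t=4/3 → R at (7,5/3); v=(-3,-1)
2. t=5/3 → B at (2,0); v=(-3,1)
3. t=2/3 → L at (0,2/3); v=(3,1)
4. t=7/3 → R at (7,3); v=(-3,1)
5. t=7/3 → L at (0,16/3); v=(3,1)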